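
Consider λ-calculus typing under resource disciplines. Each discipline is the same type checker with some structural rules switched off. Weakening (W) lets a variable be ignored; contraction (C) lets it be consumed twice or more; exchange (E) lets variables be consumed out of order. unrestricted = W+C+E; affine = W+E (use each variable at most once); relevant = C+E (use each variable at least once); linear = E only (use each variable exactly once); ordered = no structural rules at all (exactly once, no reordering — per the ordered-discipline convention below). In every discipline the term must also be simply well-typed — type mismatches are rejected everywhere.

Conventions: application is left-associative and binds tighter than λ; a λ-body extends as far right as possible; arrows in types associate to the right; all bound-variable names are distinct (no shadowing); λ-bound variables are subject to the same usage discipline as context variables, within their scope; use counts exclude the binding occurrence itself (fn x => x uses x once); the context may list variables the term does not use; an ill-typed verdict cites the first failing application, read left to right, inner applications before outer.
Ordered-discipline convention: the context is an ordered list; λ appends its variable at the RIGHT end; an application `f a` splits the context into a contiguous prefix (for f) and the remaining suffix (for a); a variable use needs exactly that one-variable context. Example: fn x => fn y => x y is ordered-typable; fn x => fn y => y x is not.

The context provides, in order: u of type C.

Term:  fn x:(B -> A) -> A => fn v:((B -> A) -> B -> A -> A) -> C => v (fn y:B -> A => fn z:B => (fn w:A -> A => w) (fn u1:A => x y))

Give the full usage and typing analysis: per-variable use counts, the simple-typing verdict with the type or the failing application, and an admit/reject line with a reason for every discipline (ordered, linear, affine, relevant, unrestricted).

use counts: u: 0, x (λ-bound): 1, v (λ-bound): 1, y (λ-bound): 1, z (λ-bound): 0, w (λ-bound): 1, u1 (λ-bound): 0
use order (left to right): v, w, x, y
typing: well-typed at ((B -> A) -> A) -> (((B -> A) -> B -> A -> A) -> C) -> C
ordered: ✗, needs weakening: u, z, u1 unused
linear: ✗, needs weakening: u, z, u1 unused
affine: ✓, at most one use each (u, x, v, y, z, w, u1)
relevant: ✗, needs weakening: u, z, u1 unused
unrestricted: ✓, simply typable at ((B -> A) -> A) -> (((B -> A) -> B -> A -> A) -> C) -> C; W, C, E all held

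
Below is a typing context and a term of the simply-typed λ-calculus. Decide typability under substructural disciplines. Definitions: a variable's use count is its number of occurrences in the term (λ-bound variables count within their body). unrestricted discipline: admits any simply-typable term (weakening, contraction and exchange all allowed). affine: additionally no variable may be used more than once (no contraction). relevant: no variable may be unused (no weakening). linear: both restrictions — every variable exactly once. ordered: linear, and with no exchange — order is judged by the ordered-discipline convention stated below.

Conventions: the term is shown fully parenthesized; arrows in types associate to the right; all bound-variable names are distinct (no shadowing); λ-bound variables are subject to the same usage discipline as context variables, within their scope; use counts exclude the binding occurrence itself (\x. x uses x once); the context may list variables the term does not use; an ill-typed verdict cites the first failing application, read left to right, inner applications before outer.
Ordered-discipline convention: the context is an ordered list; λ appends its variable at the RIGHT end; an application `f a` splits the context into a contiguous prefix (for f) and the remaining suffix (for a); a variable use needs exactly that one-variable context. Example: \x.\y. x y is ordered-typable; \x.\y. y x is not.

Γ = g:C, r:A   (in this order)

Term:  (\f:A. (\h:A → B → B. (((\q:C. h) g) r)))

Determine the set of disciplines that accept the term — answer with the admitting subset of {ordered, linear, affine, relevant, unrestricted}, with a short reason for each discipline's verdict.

admitted in: affine, unrestricted
use counts: g: 1; r: 1; f (bound): 0; h (bound): 1; q (bound): 0
left-to-right use order: h, g, r
typing: well-typed at A → (A → B → B) → B → B
ordered ✗ (needs weakening: f, q unused)
linear ✗ (needs weakening: f, q unused)
affine ✓ (none of g, r, f, h, q used more than once)
relevant ✗ (needs weakening: f, q unused)
unrestricted ✓ (well-typed at A → (A → B → B) → B → B; no restrictions here)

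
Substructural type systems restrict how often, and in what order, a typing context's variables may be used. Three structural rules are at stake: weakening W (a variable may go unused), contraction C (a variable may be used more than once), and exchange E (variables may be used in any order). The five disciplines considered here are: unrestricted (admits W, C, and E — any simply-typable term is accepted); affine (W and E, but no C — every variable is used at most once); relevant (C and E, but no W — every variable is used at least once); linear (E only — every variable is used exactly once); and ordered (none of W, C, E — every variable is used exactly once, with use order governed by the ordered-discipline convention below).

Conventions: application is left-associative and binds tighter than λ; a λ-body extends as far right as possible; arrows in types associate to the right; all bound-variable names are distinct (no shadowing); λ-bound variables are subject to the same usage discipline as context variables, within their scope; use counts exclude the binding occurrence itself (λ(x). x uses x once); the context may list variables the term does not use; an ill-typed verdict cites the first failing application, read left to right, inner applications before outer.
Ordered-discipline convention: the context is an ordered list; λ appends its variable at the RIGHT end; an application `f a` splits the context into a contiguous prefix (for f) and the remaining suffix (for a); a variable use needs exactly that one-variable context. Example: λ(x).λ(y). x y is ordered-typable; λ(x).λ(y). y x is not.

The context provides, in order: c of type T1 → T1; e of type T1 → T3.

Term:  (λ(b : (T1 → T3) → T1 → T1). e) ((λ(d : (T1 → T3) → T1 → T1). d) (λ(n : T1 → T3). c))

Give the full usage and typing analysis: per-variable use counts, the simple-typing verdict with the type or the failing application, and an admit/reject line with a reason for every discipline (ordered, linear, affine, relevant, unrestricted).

use counts: c: 1; e: 1; b (λ-bound): 0; d (λ-bound): 1; n (λ-bound): 0
use order (left to right): e, d, c
typing: well-typed at T1 → T3
ordered: ✗, unused: b, n — weakening required
linear: ✗, unused: b, n — weakening required
affine: ✓, c, e, b, d, n: no repeats, contraction unneeded
relevant: ✗, unused: b, n — weakening required
unrestricted: ✓, simply typable at T1 → T3; W, C, E all held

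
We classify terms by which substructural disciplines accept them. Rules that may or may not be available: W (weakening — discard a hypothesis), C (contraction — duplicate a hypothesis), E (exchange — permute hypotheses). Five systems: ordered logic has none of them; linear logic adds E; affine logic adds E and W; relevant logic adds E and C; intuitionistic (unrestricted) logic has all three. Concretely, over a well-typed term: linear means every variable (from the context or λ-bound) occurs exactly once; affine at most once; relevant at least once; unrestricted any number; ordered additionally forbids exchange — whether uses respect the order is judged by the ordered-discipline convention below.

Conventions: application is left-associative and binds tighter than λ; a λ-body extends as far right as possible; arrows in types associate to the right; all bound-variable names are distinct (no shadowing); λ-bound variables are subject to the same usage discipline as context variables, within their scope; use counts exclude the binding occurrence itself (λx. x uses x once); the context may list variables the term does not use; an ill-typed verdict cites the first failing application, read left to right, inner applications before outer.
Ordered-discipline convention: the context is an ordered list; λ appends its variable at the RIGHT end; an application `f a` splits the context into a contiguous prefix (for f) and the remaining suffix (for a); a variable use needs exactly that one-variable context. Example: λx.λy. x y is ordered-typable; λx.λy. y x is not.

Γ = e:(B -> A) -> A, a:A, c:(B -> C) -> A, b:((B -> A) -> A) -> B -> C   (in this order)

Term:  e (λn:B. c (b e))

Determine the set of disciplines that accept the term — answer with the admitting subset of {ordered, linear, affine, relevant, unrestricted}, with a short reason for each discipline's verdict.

admitting disciplines: unrestricted
variable uses: e=2, a=0, c=1, b=1, n (λ-bound)=0
order of uses: e, c, b, e
typing: ✓ — A
ordered: ✗, needs contraction — e ×2; a, n never used (weakening)
linear: ✗, needs contraction — e ×2; a, n never used (weakening)
affine: ✗, needs contraction — e ×2
relevant: ✗, a, n never used (weakening)
unrestricted: ✓, simply typable at A; W, C, E all held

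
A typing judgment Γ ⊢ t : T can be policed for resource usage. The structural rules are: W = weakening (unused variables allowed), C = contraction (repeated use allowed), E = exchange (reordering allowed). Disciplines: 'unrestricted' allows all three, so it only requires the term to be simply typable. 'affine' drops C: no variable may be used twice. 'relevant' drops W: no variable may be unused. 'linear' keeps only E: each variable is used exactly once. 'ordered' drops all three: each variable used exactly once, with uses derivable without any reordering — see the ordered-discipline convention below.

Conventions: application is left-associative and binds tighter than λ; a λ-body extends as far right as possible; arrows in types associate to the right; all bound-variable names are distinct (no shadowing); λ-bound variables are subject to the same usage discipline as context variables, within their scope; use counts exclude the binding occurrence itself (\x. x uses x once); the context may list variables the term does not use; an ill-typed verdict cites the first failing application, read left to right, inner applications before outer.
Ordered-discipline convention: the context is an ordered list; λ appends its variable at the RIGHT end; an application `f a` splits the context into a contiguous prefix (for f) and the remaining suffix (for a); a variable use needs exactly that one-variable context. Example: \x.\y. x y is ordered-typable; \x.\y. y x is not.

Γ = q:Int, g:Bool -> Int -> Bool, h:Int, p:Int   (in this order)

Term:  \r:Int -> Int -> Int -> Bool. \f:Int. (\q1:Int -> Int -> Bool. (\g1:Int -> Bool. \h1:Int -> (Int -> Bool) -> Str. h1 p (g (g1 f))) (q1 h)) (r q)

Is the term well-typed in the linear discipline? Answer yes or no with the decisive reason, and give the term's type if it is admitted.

yes — single use per variable (q, g, h, p, r, f, q1, g1, h1); term : (Int -> Int -> Int -> Bool) -> Int -> (Int -> (Int -> Bool) -> Str) -> Str
counts: q=1, g=1, h=1, p=1, r (λ-bound)=1, f (λ-bound)=1, q1 (λ-bound)=1, g1 (λ-bound)=1, h1 (λ-bound)=1
uses in reading order: h1, p, g, g1, f, q1, h, r, q
typing: well-typed — term : (Int -> Int -> Int -> Bool) -> Int -> (Int -> (Int -> Bool) -> Str) -> Str
summary: ordered ✗; linear ✓; affine ✓; relevant ✓; unrestricted ✓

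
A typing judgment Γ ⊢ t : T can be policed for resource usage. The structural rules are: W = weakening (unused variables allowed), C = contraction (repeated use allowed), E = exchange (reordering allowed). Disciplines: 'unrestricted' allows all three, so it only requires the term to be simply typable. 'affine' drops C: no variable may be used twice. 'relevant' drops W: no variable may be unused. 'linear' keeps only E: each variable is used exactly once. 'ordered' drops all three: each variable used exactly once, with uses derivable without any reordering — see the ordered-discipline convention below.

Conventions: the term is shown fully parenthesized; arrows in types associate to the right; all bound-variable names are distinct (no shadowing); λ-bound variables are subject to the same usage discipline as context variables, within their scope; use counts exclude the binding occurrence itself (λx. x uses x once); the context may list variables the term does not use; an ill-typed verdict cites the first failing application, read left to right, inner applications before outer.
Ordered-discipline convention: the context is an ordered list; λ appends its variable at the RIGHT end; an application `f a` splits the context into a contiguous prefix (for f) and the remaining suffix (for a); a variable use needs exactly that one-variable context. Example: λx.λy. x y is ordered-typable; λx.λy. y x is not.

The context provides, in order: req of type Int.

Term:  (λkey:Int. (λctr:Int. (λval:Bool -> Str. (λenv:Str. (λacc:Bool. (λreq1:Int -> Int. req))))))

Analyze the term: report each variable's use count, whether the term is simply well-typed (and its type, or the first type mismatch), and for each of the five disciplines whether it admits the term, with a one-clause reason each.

counts: req=1, key (bound)=0, ctr (bound)=0, val (bound)=0, env (bound)=0, acc (bound)=0, req1 (bound)=0
order of uses: req
typing: ✓ — Int -> Int -> (Bool -> Str) -> Str -> Bool -> (Int -> Int) -> Int
ordered: ✗, needs weakening: key, ctr, val, env, acc, req1 unused
linear: ✗, needs weakening: key, ctr, val, env, acc, req1 unused
affine: ✓, none of req, key, ctr, val, env, acc, req1 used more than once
relevant: ✗, needs weakening: key, ctr, val, env, acc, req1 unused
unrestricted: ✓, simply typable at Int -> Int -> (Bool -> Str) -> Str -> Bool -> (Int -> Int) -> Int; W, C, E all held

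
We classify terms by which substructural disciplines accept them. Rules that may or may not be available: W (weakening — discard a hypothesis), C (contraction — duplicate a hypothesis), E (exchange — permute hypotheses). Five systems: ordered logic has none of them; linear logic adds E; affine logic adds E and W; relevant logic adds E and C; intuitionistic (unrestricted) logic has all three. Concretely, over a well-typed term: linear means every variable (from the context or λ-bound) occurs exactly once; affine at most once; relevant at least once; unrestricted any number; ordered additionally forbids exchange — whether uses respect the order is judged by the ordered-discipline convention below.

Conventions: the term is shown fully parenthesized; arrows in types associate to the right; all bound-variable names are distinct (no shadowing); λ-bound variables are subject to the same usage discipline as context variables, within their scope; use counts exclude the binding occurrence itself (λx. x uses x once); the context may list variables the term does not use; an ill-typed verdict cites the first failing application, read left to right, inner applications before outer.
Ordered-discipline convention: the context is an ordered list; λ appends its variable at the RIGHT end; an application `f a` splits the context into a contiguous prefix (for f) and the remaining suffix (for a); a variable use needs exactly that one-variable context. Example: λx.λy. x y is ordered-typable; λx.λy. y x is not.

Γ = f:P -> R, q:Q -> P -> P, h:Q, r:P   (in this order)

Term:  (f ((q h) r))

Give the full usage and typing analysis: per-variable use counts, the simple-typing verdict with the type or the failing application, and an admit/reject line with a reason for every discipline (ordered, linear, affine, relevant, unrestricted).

usage: f: 1, q: 1, h: 1, r: 1
left-to-right use order: f, q, h, r
typing: the term checks, with type R
ordered: ✓ — single-use (f, q, h, r), ordered derivation ok
linear: ✓ — each of f, q, h, r used exactly once
affine: ✓ — f, q, h, r: no repeats, contraction unneeded
relevant: ✓ — every one of f, q, h, r appears
unrestricted: ✓ — simply typable at R; W, C, E all held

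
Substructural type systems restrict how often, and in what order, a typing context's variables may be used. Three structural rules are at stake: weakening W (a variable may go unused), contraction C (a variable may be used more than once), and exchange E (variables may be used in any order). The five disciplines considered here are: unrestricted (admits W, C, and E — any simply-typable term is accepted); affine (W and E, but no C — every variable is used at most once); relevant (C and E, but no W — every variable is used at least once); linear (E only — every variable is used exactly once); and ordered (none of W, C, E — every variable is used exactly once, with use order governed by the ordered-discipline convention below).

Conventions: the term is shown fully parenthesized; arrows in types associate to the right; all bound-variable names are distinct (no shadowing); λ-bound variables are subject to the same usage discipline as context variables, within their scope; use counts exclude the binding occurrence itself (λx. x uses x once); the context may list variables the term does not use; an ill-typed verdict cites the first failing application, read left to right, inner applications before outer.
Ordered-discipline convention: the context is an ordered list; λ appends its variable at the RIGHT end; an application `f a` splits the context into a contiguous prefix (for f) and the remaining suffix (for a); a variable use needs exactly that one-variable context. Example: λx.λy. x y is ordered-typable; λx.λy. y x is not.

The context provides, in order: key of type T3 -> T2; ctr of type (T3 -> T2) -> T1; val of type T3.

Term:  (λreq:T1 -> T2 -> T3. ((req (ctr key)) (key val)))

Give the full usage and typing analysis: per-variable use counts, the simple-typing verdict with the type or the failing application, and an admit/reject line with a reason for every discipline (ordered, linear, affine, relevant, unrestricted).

variable uses: key ×2, ctr ×1, val ×1, req (bound) ×1
use order (left to right): req, ctr, key, key, val
typing: the term checks, with type (T1 -> T2 -> T3) -> T3
ordered ✗ (repeated use of key ×2)
linear ✗ (repeated use of key ×2)
affine ✗ (repeated use of key ×2)
relevant ✓ (every one of key, ctr, val, req appears)
unrestricted ✓ (well-typed at (T1 -> T2 -> T3) -> T3; no restrictions here)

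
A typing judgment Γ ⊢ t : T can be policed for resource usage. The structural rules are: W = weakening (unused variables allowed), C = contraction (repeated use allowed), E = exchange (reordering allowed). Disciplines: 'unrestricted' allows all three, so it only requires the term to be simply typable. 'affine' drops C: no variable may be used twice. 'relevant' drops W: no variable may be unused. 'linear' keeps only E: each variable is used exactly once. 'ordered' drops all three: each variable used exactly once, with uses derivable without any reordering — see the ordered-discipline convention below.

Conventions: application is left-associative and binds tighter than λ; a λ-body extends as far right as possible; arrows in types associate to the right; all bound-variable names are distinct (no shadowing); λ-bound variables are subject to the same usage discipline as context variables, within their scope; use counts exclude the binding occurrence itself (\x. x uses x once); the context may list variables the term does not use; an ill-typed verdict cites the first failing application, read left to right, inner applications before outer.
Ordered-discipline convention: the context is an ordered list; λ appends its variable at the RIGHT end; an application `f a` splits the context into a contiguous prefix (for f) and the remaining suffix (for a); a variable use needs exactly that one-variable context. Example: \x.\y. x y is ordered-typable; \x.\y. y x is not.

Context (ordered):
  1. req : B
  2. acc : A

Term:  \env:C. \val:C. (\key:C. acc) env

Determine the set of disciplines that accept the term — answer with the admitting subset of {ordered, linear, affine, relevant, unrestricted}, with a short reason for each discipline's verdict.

accepted by: affine, unrestricted
counts: req ×0, acc ×1, env [bound] ×1, val [bound] ×0, key [bound] ×0
use order (left to right): acc, env
typing: well-typed at C -> C -> A
ordered: ✗, unused: req, val, key — weakening required
linear: ✗, unused: req, val, key — weakening required
affine: ✓, req, acc, env, val, key: no repeats, contraction unneeded
relevant: ✗, unused: req, val, key — weakening required
unrestricted: ✓, type-checks (C -> C -> A) and nothing is barred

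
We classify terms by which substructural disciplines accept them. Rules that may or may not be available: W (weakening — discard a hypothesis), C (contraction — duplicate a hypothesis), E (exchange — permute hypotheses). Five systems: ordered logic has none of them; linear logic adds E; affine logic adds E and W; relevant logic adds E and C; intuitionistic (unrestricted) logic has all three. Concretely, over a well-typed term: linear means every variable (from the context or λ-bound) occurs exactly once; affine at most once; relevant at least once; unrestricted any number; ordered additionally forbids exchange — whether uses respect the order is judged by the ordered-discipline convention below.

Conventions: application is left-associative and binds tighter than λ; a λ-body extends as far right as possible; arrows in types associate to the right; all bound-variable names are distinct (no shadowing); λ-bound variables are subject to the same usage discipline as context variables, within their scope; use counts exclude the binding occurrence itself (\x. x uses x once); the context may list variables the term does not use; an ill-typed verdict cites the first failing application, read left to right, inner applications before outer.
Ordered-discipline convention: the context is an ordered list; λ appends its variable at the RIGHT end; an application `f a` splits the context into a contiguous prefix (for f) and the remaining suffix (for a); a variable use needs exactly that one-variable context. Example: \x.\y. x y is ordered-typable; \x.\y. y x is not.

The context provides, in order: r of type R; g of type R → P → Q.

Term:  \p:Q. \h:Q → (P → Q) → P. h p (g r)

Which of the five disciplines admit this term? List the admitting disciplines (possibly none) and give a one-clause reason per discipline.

admitting disciplines: linear, affine, relevant, unrestricted
counts: r=1, g=1, p [bound]=1, h [bound]=1
order of uses: h, p, g, r
typing: well-typed — term : Q → (Q → (P → Q) → P) → P
ordered ✗ (needs exchange: uses follow h, p, g, r)
linear ✓ (single use per variable (r, g, p, h))
affine ✓ (at most one use each (r, g, p, h))
relevant ✓ (every one of r, g, p, h appears)
unrestricted ✓ (well-typed at Q → (Q → (P → Q) → P) → P; no restrictions here)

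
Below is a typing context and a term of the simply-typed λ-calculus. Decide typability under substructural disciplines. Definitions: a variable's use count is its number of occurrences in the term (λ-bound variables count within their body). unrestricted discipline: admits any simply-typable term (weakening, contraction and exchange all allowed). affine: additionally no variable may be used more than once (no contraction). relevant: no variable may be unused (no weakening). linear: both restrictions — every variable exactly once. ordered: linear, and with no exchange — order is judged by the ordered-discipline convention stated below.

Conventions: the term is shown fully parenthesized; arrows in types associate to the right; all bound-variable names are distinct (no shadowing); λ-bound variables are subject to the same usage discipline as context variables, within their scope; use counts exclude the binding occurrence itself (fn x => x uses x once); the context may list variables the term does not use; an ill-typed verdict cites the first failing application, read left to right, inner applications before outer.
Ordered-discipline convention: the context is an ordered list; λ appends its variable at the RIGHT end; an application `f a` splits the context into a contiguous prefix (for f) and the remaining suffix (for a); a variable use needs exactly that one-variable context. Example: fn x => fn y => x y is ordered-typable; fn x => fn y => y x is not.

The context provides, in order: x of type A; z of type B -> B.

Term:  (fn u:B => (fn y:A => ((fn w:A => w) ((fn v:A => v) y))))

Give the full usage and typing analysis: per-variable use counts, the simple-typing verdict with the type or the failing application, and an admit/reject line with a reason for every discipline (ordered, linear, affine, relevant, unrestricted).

variable uses: x: 0, z: 0, u [bound]: 0, y [bound]: 1, w [bound]: 1, v [bound]: 1
use order (left to right): w, v, y
typing: well-typed at B -> A -> A
ordered: ✗, needs weakening: x, z, u unused
linear: ✗, needs weakening: x, z, u unused
affine: ✓, x, z, u, y, w, v: no repeats, contraction unneeded
relevant: ✗, needs weakening: x, z, u unused
unrestricted: ✓, simply typable at B -> A -> A; W, C, E all held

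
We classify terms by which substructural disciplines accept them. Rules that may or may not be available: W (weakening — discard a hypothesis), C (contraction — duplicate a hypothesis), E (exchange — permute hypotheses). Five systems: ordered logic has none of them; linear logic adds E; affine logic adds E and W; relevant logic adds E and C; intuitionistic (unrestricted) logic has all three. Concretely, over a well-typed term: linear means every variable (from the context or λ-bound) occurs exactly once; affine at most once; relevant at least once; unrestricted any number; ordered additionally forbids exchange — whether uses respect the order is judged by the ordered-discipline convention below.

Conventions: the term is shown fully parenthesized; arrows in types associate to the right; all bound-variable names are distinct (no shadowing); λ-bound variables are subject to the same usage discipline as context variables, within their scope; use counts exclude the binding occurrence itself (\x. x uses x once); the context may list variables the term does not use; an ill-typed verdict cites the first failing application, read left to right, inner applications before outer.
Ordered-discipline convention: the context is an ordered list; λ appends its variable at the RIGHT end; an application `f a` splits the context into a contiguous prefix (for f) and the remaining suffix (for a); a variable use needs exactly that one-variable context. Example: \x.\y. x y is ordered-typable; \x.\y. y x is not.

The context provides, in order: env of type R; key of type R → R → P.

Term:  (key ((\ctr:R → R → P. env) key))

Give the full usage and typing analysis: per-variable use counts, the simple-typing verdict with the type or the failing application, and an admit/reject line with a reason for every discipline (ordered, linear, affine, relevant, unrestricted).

variable uses: env: 1; key: 2; ctr [bound]: 0
left-to-right use order: key, env, key
typing: well-typed — term : R → P
ordered: ✗, repeated use of key ×2; needs weakening: ctr unused
linear: ✗, repeated use of key ×2; needs weakening: ctr unused
affine: ✗, repeated use of key ×2
relevant: ✗, needs weakening: ctr unused
unrestricted: ✓, well-typed at R → P; no restrictions here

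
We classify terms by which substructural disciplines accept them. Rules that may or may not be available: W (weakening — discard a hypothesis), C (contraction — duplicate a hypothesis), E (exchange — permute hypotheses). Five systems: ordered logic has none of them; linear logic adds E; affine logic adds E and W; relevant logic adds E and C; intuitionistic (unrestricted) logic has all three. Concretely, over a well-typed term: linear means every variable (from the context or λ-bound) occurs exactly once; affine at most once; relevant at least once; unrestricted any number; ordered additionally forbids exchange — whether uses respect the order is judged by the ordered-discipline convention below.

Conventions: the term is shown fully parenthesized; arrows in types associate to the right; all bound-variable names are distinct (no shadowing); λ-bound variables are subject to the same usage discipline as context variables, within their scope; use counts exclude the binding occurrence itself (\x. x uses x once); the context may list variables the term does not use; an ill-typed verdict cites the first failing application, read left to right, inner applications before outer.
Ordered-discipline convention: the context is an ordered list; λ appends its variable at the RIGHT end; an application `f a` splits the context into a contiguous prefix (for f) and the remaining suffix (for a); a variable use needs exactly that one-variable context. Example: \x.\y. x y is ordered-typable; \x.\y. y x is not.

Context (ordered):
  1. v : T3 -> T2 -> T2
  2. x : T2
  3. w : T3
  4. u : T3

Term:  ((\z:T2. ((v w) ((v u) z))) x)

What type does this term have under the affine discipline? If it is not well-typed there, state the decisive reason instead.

not well-typed under affine — needs contraction — v ×2
counts: v: 2, x: 1, w: 1, u: 1, z [bound]: 1
left-to-right use order: v, w, v, u, z, x
typing: ✓ — T2
per-discipline verdicts: ordered ✗ · linear ✗ · affine ✗ · relevant ✓ · unrestricted ✓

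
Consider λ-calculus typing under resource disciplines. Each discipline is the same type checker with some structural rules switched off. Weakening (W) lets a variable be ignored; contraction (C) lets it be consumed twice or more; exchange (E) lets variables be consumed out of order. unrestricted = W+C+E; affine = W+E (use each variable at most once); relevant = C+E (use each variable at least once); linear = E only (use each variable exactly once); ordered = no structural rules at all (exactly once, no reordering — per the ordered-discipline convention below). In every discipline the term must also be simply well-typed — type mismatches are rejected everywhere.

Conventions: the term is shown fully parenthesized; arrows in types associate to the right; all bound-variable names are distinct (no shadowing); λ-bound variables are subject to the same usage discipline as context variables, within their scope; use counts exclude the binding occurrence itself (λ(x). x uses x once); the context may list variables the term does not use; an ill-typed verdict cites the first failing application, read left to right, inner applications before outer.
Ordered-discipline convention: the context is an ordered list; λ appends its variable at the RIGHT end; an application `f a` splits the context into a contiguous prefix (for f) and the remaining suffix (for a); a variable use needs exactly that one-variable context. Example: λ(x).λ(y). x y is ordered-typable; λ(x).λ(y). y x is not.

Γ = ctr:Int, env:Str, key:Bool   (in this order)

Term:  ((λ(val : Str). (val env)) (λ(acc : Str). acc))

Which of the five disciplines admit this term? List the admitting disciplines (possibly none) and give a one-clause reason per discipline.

admitting disciplines: none
counts: ctr ×0; env ×1; key ×0; val [bound] ×1; acc [bound] ×1
uses in reading order: val, env, acc
typing: ill-typed: can't apply a value of type Str
ordered: ✗ — a type mismatch blocks all five
linear: ✗ — the type mismatch rejects it
affine: ✗ — not simply typable
relevant: ✗ — fails simple typing
unrestricted: ✗ — a type mismatch blocks all five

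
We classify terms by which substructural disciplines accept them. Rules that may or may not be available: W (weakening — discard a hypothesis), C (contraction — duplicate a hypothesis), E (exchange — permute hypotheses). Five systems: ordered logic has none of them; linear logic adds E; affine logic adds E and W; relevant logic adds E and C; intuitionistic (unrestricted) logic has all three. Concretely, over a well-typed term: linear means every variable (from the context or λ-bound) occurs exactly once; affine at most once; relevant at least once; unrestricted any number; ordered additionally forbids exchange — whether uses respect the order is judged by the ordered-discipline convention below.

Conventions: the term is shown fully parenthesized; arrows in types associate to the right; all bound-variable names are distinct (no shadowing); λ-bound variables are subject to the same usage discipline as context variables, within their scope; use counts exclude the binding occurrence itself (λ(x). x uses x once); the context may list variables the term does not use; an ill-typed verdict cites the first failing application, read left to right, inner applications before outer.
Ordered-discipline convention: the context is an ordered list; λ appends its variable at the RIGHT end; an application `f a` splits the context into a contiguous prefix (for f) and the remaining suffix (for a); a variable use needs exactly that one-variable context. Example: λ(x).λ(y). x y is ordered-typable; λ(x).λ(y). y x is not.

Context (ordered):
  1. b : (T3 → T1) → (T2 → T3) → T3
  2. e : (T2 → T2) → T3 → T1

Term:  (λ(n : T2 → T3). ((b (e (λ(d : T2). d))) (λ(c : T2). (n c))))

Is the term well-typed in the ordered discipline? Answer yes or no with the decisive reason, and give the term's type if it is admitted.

yes — b, e, n, d, c once each; derivable with no W/C/E; term : (T2 → T3) → T3
usage: b: 1; e: 1; n (λ-bound): 1; d (λ-bound): 1; c (λ-bound): 1
left-to-right use order: b, e, d, n, c
typing: well-typed — term : (T2 → T3) → T3
all disciplines: ordered ✓ · linear ✓ · affine ✓ · relevant ✓ · unrestricted ✓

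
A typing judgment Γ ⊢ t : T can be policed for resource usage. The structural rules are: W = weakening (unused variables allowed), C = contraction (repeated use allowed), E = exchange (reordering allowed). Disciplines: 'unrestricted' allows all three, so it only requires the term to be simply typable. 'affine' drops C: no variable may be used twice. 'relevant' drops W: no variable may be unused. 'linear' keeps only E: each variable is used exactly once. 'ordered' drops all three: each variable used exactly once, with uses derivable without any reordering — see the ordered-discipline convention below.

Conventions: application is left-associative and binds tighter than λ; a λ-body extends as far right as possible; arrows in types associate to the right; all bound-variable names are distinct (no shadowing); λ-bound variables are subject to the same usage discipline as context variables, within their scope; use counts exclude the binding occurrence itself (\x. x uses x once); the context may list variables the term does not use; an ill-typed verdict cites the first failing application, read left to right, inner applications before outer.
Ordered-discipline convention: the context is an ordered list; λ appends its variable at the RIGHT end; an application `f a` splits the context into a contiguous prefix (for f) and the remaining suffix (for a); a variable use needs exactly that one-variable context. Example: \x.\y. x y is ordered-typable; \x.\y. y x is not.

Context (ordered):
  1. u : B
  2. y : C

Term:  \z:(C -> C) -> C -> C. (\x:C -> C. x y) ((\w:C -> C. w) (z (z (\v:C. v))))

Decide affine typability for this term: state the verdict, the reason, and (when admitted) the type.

no — uses contraction: z ×2
counts: u ×0, y ×1, z (bound) ×2, x (bound) ×1, w (bound) ×1, v (bound) ×1
use order (left to right): x, y, w, z, z, v
typing: the term checks, with type ((C -> C) -> C -> C) -> C
per-discipline verdicts: ordered ✗ | linear ✗ | affine ✗ | relevant ✗ | unrestricted ✓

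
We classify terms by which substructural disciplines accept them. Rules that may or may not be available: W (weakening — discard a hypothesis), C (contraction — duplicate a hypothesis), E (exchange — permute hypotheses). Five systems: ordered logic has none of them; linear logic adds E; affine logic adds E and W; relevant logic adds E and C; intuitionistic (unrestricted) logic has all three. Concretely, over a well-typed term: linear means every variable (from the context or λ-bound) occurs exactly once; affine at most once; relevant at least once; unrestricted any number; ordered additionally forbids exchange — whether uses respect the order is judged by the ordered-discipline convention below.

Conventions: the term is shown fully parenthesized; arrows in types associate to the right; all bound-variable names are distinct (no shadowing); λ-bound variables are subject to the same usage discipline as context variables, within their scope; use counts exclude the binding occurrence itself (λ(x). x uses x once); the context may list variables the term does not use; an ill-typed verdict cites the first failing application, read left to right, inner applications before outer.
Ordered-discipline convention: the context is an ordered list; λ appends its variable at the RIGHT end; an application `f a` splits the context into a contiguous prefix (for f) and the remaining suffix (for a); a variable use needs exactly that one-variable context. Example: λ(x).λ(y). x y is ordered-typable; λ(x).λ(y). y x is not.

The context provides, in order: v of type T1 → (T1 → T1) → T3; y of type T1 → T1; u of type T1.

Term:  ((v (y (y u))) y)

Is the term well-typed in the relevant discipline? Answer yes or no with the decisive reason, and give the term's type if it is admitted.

yes — every one of v, y, u appears; term : T3
usage: v: 1, y: 3, u: 1
use order (left to right): v, y, y, u, y
typing: well-typed at T3
per-discipline verdicts: ordered ✗ | linear ✗ | affine ✗ | relevant ✓ | unrestricted ✓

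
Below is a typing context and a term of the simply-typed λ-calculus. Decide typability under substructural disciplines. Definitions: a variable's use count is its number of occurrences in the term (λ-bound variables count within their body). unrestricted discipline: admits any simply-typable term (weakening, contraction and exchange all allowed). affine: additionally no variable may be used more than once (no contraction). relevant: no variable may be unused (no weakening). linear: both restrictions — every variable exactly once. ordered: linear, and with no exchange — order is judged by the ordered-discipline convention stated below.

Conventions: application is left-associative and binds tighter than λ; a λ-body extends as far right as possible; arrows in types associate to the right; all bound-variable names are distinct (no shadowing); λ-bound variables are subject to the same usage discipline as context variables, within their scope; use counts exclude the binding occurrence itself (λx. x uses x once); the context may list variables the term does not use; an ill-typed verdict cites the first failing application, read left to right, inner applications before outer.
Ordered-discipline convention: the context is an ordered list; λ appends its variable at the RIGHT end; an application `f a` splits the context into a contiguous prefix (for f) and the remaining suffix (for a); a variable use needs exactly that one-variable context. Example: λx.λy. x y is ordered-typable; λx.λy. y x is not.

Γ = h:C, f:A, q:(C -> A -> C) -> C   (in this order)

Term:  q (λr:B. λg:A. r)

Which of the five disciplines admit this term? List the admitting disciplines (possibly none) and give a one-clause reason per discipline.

accepted by: none
variable uses: h ×0, f ×0, q ×1, r (bound) ×1, g (bound) ×0
uses in reading order: q, r
typing: ill-typed: a function awaiting C -> A -> C gets B -> A -> B
ordered ✗ (not simply typable)
linear ✗ (fails simple typing)
affine ✗ (a type mismatch blocks all five)
relevant ✗ (the type mismatch rejects it)
unrestricted ✗ (not simply typable)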